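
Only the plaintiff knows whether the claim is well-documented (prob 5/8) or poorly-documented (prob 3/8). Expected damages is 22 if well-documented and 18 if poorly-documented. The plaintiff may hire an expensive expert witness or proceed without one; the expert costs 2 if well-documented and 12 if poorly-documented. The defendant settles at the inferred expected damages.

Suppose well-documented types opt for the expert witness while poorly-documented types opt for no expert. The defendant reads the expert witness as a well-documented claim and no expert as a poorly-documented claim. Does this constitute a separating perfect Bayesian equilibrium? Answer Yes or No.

Yes

Under these beliefs, the expert witness earns settlement 22 and no expert earns settlement 18.
well-documented: the expert witness nets 22 − 2 = 20; no expert nets 18. well-documented prefers the expert witness.
poorly-documented: the expert witness nets 22 − 12 = 10; no expert nets 18. poorly-documented prefers no expert.
Neither type deviates, so the separating profile is an equilibrium.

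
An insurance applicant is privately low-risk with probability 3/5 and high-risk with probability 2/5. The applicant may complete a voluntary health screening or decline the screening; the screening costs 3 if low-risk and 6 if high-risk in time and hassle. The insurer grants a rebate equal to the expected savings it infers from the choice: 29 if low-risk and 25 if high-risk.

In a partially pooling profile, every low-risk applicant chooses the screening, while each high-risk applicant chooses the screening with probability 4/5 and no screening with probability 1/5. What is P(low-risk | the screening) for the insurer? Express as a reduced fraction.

P(the screening) = (3/5)·1 + (2/5)·(4/5) = 23/25.
By Bayes' rule, P(low-risk | the screening) = (3/5) / (23/25) = 15/23.

15/23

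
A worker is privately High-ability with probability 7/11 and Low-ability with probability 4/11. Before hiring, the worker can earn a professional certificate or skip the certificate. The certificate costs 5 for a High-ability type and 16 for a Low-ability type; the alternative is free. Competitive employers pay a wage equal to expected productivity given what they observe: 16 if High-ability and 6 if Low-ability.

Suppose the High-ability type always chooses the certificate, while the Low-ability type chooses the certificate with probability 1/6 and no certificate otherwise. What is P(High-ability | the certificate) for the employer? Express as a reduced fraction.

21/23

P(the certificate) = (7/11)·1 + (4/11)·(1/6) = 23/33.
By Bayes' rule, P(High-ability | the certificate) = (7/11) / (23/33) = 21/23.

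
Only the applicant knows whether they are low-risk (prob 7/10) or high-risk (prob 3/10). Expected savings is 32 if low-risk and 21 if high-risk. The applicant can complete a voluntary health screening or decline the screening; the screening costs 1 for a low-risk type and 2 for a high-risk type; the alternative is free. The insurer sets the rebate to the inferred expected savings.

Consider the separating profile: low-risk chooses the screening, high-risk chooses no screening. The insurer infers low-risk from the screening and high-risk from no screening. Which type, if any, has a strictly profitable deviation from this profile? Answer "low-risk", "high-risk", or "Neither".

The screening pays 32; no screening pays 21.
low-risk: assigned the screening, nets 32 − 1 = 31; deviating to no screening nets 21.
high-risk: assigned no screening, nets 21; deviating to the screening nets 32 − 2 = 30.
The high-risk type gains 9 by deviating.

high-risk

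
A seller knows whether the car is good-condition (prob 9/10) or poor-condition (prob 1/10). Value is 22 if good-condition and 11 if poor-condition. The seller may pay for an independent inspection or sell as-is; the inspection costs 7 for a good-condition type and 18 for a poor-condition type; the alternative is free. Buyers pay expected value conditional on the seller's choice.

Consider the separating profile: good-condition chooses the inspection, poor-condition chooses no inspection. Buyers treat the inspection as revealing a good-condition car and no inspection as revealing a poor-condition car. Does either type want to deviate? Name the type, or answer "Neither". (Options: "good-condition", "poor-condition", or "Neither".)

Neither

The inspection pays 22; no inspection pays 11.
good-condition: assigned the inspection, nets 22 − 7 = 15; deviating to no inspection nets 11.
poor-condition: assigned no inspection, nets 11; deviating to the inspection nets 22 − 18 = 4.
Both types strictly prefer their assigned action; no profitable deviation.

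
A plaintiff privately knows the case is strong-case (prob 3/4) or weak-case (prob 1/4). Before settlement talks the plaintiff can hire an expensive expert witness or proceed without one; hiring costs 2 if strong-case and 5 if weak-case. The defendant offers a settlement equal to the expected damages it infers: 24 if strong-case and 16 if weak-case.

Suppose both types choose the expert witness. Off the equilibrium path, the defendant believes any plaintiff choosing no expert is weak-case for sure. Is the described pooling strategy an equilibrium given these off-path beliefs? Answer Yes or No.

Yes

On path, the defendant holds the prior and pays 3/4·24 + 1/4·16 = 22. Off path (no expert), believing weak-case, it pays 16.
strong-case: the expert witness nets 22 − 2 = 20; no expert nets 16. strong-case stays.
weak-case: the expert witness nets 22 − 5 = 17; no expert nets 16. weak-case stays.
No type deviates, so pooling is sustained.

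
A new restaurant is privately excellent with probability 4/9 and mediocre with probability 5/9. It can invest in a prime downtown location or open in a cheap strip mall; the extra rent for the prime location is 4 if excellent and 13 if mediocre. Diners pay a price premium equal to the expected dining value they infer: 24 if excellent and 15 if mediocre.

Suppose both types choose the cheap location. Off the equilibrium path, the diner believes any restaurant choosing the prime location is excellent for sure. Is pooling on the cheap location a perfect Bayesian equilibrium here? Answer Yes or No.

No

On path, the diner holds the prior and pays 4/9·24 + 5/9·15 = 19. Off path (the prime location), believing excellent, it pays 24.
excellent: the cheap location nets 19; the prime location nets 24 − 4 = 20. excellent would deviate.
mediocre: the cheap location nets 19; the prime location nets 24 − 13 = 11. mediocre stays.
A type deviates, so pooling fails.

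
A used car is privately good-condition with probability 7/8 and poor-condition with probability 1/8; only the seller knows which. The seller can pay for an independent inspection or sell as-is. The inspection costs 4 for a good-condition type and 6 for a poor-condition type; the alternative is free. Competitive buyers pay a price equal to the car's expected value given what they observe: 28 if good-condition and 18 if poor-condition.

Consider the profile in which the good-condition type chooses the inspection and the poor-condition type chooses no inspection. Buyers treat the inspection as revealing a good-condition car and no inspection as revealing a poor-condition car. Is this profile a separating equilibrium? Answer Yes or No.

Under these beliefs, the inspection earns price 28 and no inspection earns price 18.
good-condition: the inspection nets 28 − 4 = 24; no inspection nets 18. good-condition prefers the inspection.
poor-condition: the inspection nets 28 − 6 = 22; no inspection nets 18. poor-condition would deviate to the inspection.
poor-condition has a profitable deviation, so the profile is not an equilibrium.

No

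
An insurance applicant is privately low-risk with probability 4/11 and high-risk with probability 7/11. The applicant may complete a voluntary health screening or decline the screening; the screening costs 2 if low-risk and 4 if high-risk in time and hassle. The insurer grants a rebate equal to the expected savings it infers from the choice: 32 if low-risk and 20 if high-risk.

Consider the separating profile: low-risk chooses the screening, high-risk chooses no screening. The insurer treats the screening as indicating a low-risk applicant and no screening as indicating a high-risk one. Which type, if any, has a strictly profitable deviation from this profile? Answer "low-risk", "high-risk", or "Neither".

high-risk

The screening pays 32; no screening pays 20.
low-risk: assigned the screening, nets 32 − 2 = 30; deviating to no screening nets 20.
high-risk: assigned no screening, nets 20; deviating to the screening nets 32 − 4 = 28.
The high-risk type gains 8 by deviating.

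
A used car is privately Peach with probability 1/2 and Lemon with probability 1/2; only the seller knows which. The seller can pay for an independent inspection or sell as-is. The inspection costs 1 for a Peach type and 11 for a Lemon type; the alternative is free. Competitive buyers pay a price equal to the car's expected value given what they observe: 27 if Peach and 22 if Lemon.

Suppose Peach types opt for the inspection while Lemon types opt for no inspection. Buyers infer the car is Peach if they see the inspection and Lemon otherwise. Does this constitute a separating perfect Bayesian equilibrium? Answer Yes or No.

Under these beliefs, the inspection earns price 27 and no inspection earns price 22.
Peach: the inspection nets 27 − 1 = 26; no inspection nets 22. Peach prefers the inspection.
Lemon: the inspection nets 27 − 11 = 16; no inspection nets 22. Lemon prefers no inspection.
Neither type deviates, so the separating profile is an equilibrium.

Yes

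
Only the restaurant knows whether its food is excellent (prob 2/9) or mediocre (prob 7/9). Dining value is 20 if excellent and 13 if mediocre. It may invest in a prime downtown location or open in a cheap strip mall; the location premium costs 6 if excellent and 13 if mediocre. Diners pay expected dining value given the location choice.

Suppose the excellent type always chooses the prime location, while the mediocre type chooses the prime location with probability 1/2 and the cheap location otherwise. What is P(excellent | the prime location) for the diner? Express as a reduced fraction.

4/11

P(the prime location) = (2/9)·1 + (7/9)·(1/2) = 11/18.
By Bayes' rule, P(excellent | the prime location) = (2/9) / (11/18) = 4/11.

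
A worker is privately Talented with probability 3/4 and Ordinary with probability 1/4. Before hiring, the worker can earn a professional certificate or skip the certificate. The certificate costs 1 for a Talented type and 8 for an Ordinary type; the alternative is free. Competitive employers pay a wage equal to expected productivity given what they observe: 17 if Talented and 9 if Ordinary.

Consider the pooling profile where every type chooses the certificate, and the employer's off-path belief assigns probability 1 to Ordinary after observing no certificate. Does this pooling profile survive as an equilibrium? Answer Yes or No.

On path, the employer holds the prior and pays 3/4·17 + 1/4·9 = 15. Off path (no certificate), believing Ordinary, it pays 9.
Talented: the certificate nets 15 − 1 = 14; no certificate nets 9. Talented stays.
Ordinary: the certificate nets 15 − 8 = 7; no certificate nets 9. Ordinary would deviate.
A type deviates, so pooling fails.

No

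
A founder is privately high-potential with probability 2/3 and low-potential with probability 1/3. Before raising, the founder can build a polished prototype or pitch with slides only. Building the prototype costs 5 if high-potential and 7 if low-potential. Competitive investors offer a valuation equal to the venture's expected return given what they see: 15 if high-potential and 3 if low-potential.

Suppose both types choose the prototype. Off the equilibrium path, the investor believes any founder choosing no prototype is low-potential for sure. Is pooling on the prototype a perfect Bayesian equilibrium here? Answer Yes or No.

Yes

On path, the investor holds the prior and pays 2/3·15 + 1/3·3 = 11. Off path (no prototype), believing low-potential, it pays 3.
high-potential: the prototype nets 11 − 5 = 6; no prototype nets 3. high-potential stays.
low-potential: the prototype nets 11 − 7 = 4; no prototype nets 3. low-potential stays.
No type deviates, so pooling is sustained.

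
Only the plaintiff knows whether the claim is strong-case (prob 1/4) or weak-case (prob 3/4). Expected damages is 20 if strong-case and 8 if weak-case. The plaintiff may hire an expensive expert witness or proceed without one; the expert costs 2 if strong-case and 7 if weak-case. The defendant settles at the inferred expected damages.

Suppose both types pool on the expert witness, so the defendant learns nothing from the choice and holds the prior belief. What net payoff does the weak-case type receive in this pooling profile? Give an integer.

4

Pooled settlement = 1/4·20 + 3/4·8 = 11.
weak-case pays cost 7 for the expert witness, so net payoff = 11 − 7 = 4.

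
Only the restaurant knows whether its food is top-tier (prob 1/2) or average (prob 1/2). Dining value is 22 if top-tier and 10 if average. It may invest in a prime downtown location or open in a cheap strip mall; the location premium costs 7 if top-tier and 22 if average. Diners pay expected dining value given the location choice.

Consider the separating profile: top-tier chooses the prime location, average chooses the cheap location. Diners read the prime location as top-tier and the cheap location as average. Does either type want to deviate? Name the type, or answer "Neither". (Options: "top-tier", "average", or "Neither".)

Neither

The prime location pays 22; the cheap location pays 10.
top-tier: assigned the prime location, nets 22 − 7 = 15; deviating to the cheap location nets 10.
average: assigned the cheap location, nets 10; deviating to the prime location nets 22 − 22 = 0.
Both types strictly prefer their assigned action; no profitable deviation.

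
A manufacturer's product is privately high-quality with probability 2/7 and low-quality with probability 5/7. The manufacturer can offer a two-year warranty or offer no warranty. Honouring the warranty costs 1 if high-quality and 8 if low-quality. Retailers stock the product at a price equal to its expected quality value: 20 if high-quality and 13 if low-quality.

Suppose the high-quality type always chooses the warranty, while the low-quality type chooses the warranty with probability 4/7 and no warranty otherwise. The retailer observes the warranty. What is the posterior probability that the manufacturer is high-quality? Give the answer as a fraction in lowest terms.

P(the warranty) = (2/7)·1 + (5/7)·(4/7) = 34/49.
By Bayes' rule, P(high-quality | the warranty) = (2/7) / (34/49) = 7/17.

7/17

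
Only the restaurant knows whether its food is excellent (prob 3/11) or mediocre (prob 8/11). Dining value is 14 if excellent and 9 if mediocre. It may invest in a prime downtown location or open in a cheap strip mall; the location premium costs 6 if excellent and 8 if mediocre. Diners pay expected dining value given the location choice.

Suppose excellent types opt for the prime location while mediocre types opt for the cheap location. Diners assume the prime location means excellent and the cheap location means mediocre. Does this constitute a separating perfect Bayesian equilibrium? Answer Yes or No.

No

Under these beliefs, the prime location earns price premium 14 and the cheap location earns price premium 9.
excellent: the prime location nets 14 − 6 = 8; the cheap location nets 9. excellent would deviate to the cheap location.
mediocre: the prime location nets 14 − 8 = 6; the cheap location nets 9. mediocre prefers the cheap location.
excellent has a profitable deviation, so the profile is not an equilibrium.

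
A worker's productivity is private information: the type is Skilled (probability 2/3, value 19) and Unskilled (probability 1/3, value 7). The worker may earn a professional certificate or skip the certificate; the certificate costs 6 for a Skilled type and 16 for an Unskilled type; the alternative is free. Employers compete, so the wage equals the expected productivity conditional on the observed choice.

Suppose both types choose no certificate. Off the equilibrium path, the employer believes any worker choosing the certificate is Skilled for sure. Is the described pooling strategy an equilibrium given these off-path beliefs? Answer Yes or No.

Yes

On path, the employer holds the prior and pays 2/3·19 + 1/3·7 = 15. Off path (the certificate), believing Skilled, it pays 19.
Skilled: no certificate nets 15; the certificate nets 19 − 6 = 13. Skilled stays.
Unskilled: no certificate nets 15; the certificate nets 19 − 16 = 3. Unskilled stays.
No type deviates, so pooling is sustained.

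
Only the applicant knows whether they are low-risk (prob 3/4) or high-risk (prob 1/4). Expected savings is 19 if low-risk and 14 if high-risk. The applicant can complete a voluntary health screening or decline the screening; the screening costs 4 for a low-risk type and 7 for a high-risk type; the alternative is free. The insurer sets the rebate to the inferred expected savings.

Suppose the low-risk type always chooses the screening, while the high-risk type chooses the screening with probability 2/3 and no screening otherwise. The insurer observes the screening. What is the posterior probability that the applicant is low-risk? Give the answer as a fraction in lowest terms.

P(the screening) = (3/4)·1 + (1/4)·(2/3) = 11/12.
By Bayes' rule, P(low-risk | the screening) = (3/4) / (11/12) = 9/11.

9/11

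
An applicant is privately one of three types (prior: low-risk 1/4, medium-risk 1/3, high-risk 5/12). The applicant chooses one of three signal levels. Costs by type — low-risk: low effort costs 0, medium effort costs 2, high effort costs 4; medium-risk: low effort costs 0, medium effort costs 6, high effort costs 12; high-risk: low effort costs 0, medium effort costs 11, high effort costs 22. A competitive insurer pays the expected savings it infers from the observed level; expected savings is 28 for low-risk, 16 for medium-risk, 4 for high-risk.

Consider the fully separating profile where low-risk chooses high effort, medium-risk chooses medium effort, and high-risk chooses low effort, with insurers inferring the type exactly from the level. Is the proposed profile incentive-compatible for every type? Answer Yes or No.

No

Separating rebates: high effort → 28, medium effort → 16, low effort → 4.
low-risk (assigned high effort): low effort: 4 − 0 = 4; medium effort: 16 − 2 = 14; high effort: 28 − 4 = 24. low-risk stays.
medium-risk (assigned medium effort): low effort: 4 − 0 = 4; medium effort: 16 − 6 = 10; high effort: 28 − 12 = 16. medium-risk prefers high effort.
high-risk (assigned low effort): low effort: 4 − 0 = 4; medium effort: 16 − 11 = 5; high effort: 28 − 22 = 6. high-risk prefers high effort.
At least one type deviates; the separating profile fails.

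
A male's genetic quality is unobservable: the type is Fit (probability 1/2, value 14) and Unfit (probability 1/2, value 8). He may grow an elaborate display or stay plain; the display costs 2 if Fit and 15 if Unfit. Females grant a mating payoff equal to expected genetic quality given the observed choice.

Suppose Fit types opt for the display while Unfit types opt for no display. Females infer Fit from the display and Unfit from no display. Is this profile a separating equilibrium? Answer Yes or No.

Yes

Under these beliefs, the display earns mating payoff 14 and no display earns mating payoff 8.
Fit: the display nets 14 − 2 = 12; no display nets 8. Fit prefers the display.
Unfit: the display nets 14 − 15 = -1; no display nets 8. Unfit prefers no display.
Neither type deviates, so the separating profile is an equilibrium.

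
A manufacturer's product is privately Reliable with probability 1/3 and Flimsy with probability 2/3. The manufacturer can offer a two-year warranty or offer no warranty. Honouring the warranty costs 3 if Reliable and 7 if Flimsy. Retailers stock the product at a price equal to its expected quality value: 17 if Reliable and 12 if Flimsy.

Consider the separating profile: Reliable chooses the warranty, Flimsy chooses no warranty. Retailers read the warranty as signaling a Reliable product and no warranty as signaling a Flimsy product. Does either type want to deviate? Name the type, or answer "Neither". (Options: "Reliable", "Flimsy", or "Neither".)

The warranty pays 17; no warranty pays 12.
Reliable: assigned the warranty, nets 17 − 3 = 14; deviating to no warranty nets 12.
Flimsy: assigned no warranty, nets 12; deviating to the warranty nets 17 − 7 = 10.
Both types strictly prefer their assigned action; no profitable deviation.

Neither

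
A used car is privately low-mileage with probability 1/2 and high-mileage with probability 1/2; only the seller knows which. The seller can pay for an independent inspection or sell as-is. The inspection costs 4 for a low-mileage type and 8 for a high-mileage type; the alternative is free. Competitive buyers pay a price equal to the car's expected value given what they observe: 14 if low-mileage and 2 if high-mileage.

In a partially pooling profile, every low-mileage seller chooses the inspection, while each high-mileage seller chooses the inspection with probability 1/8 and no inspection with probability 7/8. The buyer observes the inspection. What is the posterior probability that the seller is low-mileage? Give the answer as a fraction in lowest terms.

8/9

P(the inspection) = (1/2)·1 + (1/2)·(1/8) = 9/16.
By Bayes' rule, P(low-mileage | the inspection) = (1/2) / (9/16) = 8/9.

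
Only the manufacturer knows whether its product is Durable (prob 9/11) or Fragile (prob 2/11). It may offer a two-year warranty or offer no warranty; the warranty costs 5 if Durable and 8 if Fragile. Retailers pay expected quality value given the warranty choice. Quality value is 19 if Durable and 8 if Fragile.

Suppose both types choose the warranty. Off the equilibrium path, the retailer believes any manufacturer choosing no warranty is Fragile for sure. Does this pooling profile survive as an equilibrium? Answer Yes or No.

On path, the retailer holds the prior and pays 9/11·19 + 2/11·8 = 17. Off path (no warranty), believing Fragile, it pays 8.
Durable: the warranty nets 17 − 5 = 12; no warranty nets 8. Durable stays.
Fragile: the warranty nets 17 − 8 = 9; no warranty nets 8. Fragile stays.
No type deviates, so pooling is sustained.

Yes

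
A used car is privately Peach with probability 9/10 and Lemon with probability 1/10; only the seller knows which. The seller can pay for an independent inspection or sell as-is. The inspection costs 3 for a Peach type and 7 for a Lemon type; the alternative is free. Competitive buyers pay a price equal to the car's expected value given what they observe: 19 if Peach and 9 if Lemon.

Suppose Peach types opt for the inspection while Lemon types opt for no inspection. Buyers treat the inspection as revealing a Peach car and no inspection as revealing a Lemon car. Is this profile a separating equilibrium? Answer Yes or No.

No

Under these beliefs, the inspection earns price 19 and no inspection earns price 9.
Peach: the inspection nets 19 − 3 = 16; no inspection nets 9. Peach prefers the inspection.
Lemon: the inspection nets 19 − 7 = 12; no inspection nets 9. Lemon would deviate to the inspection.
Lemon has a profitable deviation, so the profile is not an equilibrium.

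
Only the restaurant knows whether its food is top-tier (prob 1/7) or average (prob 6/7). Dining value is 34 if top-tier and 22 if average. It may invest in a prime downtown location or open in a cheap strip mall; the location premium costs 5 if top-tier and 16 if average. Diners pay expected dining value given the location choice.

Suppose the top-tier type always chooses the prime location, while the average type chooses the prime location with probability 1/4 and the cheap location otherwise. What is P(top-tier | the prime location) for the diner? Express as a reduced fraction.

2/5

P(the prime location) = (1/7)·1 + (6/7)·(1/4) = 5/14.
By Bayes' rule, P(top-tier | the prime location) = (1/7) / (5/14) = 2/5.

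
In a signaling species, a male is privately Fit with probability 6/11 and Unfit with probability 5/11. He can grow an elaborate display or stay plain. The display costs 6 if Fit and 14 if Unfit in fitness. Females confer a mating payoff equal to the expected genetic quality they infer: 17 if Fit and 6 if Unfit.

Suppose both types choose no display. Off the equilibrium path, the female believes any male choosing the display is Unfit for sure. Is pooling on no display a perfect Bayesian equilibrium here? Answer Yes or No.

On path, the female holds the prior and pays 6/11·17 + 5/11·6 = 12. Off path (the display), believing Unfit, it pays 6.
Fit: no display nets 12; the display nets 6 − 6 = 0. Fit stays.
Unfit: no display nets 12; the display nets 6 − 14 = -8. Unfit stays.
No type deviates, so pooling is sustained.

Yes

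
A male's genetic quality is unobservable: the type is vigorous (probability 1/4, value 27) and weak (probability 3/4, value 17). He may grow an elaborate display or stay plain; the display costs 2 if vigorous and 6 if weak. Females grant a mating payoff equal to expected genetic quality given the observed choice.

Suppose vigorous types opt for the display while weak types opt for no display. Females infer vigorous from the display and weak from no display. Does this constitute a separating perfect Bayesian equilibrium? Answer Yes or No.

Under these beliefs, the display earns mating payoff 27 and no display earns mating payoff 17.
vigorous: the display nets 27 − 2 = 25; no display nets 17. vigorous prefers the display.
weak: the display nets 27 − 6 = 21; no display nets 17. weak would deviate to the display.
weak has a profitable deviation, so the profile is not an equilibrium.

No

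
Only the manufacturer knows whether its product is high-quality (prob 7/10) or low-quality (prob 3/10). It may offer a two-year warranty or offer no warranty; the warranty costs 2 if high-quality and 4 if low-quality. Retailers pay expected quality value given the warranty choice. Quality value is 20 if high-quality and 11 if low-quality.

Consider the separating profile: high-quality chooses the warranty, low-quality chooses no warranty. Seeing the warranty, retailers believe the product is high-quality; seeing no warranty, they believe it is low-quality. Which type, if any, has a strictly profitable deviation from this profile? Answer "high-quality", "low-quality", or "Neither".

The warranty pays 20; no warranty pays 11.
high-quality: assigned the warranty, nets 20 − 2 = 18; deviating to no warranty nets 11.
low-quality: assigned no warranty, nets 11; deviating to the warranty nets 20 − 4 = 16.
The low-quality type gains 5 by deviating.

low-quality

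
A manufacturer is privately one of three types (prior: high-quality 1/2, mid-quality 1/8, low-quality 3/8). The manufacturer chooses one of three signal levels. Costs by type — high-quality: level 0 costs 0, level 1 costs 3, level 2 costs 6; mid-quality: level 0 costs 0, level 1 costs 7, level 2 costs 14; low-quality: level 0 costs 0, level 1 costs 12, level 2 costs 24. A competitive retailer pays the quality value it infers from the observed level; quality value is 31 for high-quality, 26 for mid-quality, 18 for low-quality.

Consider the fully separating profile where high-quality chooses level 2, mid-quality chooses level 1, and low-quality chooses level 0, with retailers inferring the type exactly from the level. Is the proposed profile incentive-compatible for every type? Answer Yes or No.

Separating prices: level 2 → 31, level 1 → 26, level 0 → 18.
high-quality (assigned level 2): level 0: 18 − 0 = 18; level 1: 26 − 3 = 23; level 2: 31 − 6 = 25. high-quality stays.
mid-quality (assigned level 1): level 0: 18 − 0 = 18; level 1: 26 − 7 = 19; level 2: 31 − 14 = 17. mid-quality stays.
low-quality (assigned level 0): level 0: 18 − 0 = 18; level 1: 26 − 12 = 14; level 2: 31 − 24 = 7. low-quality stays.
Every type prefers its assigned level; separation holds.

Yes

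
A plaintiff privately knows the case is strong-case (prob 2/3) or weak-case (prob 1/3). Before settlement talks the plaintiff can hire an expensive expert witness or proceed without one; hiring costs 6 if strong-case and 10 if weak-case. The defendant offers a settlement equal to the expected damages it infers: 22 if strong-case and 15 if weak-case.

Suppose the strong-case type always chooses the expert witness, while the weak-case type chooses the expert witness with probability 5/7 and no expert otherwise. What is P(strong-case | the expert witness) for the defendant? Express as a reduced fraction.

P(the expert witness) = (2/3)·1 + (1/3)·(5/7) = 19/21.
By Bayes' rule, P(strong-case | the expert witness) = (2/3) / (19/21) = 14/19.

14/19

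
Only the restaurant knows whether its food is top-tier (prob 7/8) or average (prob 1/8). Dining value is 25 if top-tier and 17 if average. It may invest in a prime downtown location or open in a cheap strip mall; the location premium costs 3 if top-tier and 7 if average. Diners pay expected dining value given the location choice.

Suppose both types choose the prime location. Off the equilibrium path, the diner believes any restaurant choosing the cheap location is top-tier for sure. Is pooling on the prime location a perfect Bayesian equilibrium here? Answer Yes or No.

On path, the diner holds the prior and pays 7/8·25 + 1/8·17 = 24. Off path (the cheap location), believing top-tier, it pays 25.
top-tier: the prime location nets 24 − 3 = 21; the cheap location nets 25. top-tier would deviate.
average: the prime location nets 24 − 7 = 17; the cheap location nets 25. average would deviate.
A type deviates, so pooling fails.

No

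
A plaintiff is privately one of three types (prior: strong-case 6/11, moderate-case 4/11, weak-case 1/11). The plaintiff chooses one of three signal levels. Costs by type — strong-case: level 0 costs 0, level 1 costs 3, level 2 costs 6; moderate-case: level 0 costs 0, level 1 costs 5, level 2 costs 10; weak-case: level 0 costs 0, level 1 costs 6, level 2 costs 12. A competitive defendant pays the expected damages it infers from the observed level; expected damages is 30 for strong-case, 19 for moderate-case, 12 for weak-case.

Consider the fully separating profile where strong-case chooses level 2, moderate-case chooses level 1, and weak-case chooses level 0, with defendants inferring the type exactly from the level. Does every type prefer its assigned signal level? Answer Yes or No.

Separating settlements: level 2 → 30, level 1 → 19, level 0 → 12.
strong-case (assigned level 2): level 0: 12 − 0 = 12; level 1: 19 − 3 = 16; level 2: 30 − 6 = 24. strong-case stays.
moderate-case (assigned level 1): level 0: 12 − 0 = 12; level 1: 19 − 5 = 14; level 2: 30 − 10 = 20. moderate-case prefers level 2.
weak-case (assigned level 0): level 0: 12 − 0 = 12; level 1: 19 − 6 = 13; level 2: 30 − 12 = 18. weak-case prefers level 2.
At least one type deviates; the separating profile fails.

No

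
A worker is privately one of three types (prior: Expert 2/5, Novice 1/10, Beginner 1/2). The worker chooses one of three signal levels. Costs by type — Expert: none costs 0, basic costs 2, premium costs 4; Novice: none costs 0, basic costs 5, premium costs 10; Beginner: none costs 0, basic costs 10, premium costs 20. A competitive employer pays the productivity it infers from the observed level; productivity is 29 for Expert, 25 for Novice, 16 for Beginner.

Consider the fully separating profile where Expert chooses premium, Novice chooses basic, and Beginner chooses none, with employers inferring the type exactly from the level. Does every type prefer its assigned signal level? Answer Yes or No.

Yes

Separating wages: premium → 29, basic → 25, none → 16.
Expert (assigned premium): none: 16 − 0 = 16; basic: 25 − 2 = 23; premium: 29 − 4 = 25. Expert stays.
Novice (assigned basic): none: 16 − 0 = 16; basic: 25 − 5 = 20; premium: 29 − 10 = 19. Novice stays.
Beginner (assigned none): none: 16 − 0 = 16; basic: 25 − 10 = 15; premium: 29 − 20 = 9. Beginner stays.
Every type prefers its assigned level; separation holds.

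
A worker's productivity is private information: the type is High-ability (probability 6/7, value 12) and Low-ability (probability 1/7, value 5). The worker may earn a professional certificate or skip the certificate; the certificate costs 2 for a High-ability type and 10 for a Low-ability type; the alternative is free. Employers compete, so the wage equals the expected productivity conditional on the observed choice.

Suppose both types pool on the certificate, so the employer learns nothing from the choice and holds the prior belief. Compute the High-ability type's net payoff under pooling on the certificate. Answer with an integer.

9

Pooled wage = 6/7·12 + 1/7·5 = 11.
High-ability pays cost 2 for the certificate, so net payoff = 11 − 2 = 9.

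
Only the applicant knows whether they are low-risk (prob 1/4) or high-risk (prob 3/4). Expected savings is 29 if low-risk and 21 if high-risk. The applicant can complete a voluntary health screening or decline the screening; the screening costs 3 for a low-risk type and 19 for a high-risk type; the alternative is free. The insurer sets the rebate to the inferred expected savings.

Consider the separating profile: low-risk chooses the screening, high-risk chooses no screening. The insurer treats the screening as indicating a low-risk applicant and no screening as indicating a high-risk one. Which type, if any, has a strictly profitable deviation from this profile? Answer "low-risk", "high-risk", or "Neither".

Neither

The screening pays 29; no screening pays 21.
low-risk: assigned the screening, nets 29 − 3 = 26; deviating to no screening nets 21.
high-risk: assigned no screening, nets 21; deviating to the screening nets 29 − 19 = 10.
Both types strictly prefer their assigned action; no profitable deviation.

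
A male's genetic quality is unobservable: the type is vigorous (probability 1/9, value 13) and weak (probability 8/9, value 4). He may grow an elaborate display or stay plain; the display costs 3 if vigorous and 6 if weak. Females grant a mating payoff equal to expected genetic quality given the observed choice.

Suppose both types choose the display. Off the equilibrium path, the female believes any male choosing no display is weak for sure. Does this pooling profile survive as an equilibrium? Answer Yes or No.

On path, the female holds the prior and pays 1/9·13 + 8/9·4 = 5. Off path (no display), believing weak, it pays 4.
vigorous: the display nets 5 − 3 = 2; no display nets 4. vigorous would deviate.
weak: the display nets 5 − 6 = -1; no display nets 4. weak would deviate.
A type deviates, so pooling fails.

No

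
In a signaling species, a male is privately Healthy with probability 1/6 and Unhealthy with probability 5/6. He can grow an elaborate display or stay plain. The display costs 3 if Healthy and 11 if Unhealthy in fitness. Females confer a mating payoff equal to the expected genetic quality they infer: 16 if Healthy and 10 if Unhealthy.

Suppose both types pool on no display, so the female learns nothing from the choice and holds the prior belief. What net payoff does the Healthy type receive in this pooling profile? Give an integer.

11

Pooled mating payoff = 1/6·16 + 5/6·10 = 11.
Healthy pays no cost for no display, so net payoff = 11.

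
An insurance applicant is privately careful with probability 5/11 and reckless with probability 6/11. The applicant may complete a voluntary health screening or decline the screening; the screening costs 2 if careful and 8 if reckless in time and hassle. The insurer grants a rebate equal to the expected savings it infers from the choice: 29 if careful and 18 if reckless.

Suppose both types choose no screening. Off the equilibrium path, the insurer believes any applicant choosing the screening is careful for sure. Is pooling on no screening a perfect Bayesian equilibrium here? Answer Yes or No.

On path, the insurer holds the prior and pays 5/11·29 + 6/11·18 = 23. Off path (the screening), believing careful, it pays 29.
careful: no screening nets 23; the screening nets 29 − 2 = 27. careful would deviate.
reckless: no screening nets 23; the screening nets 29 − 8 = 21. reckless stays.
A type deviates, so pooling fails.

No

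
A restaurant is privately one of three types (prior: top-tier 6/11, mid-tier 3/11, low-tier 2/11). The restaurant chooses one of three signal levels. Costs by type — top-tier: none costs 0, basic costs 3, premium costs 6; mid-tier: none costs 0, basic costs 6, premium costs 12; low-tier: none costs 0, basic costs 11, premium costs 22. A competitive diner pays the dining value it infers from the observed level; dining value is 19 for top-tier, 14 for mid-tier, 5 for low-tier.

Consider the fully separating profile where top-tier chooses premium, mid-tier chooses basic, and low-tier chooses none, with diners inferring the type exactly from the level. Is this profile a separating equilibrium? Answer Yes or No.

Yes

Separating price premiums: premium → 19, basic → 14, none → 5.
top-tier (assigned premium): none: 5 − 0 = 5; basic: 14 − 3 = 11; premium: 19 − 6 = 13. top-tier stays.
mid-tier (assigned basic): none: 5 − 0 = 5; basic: 14 − 6 = 8; premium: 19 − 12 = 7. mid-tier stays.
low-tier (assigned none): none: 5 − 0 = 5; basic: 14 − 11 = 3; premium: 19 − 22 = -3. low-tier stays.
Every type prefers its assigned level; separation holds.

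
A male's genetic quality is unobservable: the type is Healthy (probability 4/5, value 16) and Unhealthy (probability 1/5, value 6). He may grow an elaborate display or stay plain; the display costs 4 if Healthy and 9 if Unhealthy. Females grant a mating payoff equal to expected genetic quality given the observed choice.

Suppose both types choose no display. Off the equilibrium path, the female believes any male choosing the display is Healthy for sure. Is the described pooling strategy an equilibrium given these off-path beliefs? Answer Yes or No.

Yes

On path, the female holds the prior and pays 4/5·16 + 1/5·6 = 14. Off path (the display), believing Healthy, it pays 16.
Healthy: no display nets 14; the display nets 16 − 4 = 12. Healthy stays.
Unhealthy: no display nets 14; the display nets 16 − 9 = 7. Unhealthy stays.
No type deviates, so pooling is sustained.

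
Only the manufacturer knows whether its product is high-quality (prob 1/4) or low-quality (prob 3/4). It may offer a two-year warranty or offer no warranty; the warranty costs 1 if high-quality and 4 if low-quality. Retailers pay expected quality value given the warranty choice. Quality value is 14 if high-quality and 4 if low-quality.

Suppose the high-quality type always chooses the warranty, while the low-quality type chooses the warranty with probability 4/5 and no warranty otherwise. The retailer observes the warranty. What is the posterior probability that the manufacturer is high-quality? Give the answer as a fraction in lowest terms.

5/17

P(the warranty) = (1/4)·1 + (3/4)·(4/5) = 17/20.
By Bayes' rule, P(high-quality | the warranty) = (1/4) / (17/20) = 5/17.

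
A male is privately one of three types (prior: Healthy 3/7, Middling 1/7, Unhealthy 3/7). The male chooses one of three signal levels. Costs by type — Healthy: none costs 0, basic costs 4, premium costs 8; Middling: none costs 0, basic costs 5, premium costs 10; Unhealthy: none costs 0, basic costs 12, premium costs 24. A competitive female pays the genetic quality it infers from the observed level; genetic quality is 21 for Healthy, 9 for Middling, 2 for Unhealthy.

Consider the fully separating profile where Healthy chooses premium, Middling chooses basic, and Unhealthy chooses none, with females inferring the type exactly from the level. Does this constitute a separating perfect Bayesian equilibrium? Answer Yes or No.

No

Separating mating payoffs: premium → 21, basic → 9, none → 2.
Healthy (assigned premium): none: 2 − 0 = 2; basic: 9 − 4 = 5; premium: 21 − 8 = 13. Healthy stays.
Middling (assigned basic): none: 2 − 0 = 2; basic: 9 − 5 = 4; premium: 21 − 10 = 11. Middling prefers premium.
Unhealthy (assigned none): none: 2 − 0 = 2; basic: 9 − 12 = -3; premium: 21 − 24 = -3. Unhealthy stays.
At least one type deviates; the separating profile fails.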